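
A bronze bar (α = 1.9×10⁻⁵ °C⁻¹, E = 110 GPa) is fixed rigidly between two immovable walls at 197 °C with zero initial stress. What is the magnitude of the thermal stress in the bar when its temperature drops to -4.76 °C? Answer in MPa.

σ = 422 MPa

Fully constrained: the free strain ε = αΔT is blocked, so σ = Eε = EαΔT.
|ΔT| = 201.76 K
σ = 110×10⁹ × 1.9×10⁻⁵ × 201.76 = 4.22×10⁸ Pa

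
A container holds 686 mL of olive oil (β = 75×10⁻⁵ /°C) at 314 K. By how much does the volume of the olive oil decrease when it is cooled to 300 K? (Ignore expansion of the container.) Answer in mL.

|ΔT| = |300 − 314| = 14 K
ΔV = βV₀ΔT = (75×10⁻⁵)(686)(14) = 7.20 mL

ΔV = 7.20 mL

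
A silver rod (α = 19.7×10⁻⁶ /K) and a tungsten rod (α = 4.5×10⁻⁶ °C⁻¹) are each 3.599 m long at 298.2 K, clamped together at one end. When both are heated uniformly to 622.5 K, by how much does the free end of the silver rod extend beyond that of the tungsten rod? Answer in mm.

17.7 mm

ΔT = 324.3 K
silver: ΔL = 19.7×10⁻⁶ × 3.599 m × 324.3 = 2.2993×10⁻² m = 22.993 mm
tungsten: ΔL = 4.5×10⁻⁶ × 3.599 m × 324.3 = 5.2522×10⁻³ m = 5.2522 mm
difference = 22.993 − 5.2522 = 17.7408 mm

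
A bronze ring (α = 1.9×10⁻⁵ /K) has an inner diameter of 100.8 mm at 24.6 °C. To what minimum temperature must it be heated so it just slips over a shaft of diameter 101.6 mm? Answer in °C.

Required Δd = 101.6 − 100.8 = 0.8 mm
Δd = αd₀ΔT ⇒ ΔT = Δd/(αd₀) = 0.8 / (1.9×10⁻⁵ × 100.8) = 417.71 K
T_min = 24.6 + 417.71 = 442.31 °C

T = 442 °C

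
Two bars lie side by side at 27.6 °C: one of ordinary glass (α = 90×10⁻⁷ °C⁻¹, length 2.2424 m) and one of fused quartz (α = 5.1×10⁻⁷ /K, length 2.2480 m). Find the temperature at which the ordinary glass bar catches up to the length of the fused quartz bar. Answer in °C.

T = 321.8 °C

Equal length when α₁L₁ΔT − α₂L₂ΔT = L₂ − L₁ = 5.60×10⁻³ m
α₁L₁ = 2.01816×10⁻⁵, α₂L₂ = 1.14648×10⁻⁶ → Δ(αL) = 1.903512×10⁻⁵ m/K
ΔT = 5.60×10⁻³ / 1.903512×10⁻⁵ = 294.193 K, so T = 27.6 + 294.193 = 321.793 °C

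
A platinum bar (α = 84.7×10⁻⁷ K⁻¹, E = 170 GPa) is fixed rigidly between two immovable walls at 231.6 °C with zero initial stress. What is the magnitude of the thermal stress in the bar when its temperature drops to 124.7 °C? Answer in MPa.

σ = 154 MPa

Fully constrained: the free strain ε = αΔT is blocked, so σ = Eε = EαΔT.
|ΔT| = 106.9 K
σ = 170×10⁹ × 84.7×10⁻⁷ × 106.9 = 1.54×10⁸ Pa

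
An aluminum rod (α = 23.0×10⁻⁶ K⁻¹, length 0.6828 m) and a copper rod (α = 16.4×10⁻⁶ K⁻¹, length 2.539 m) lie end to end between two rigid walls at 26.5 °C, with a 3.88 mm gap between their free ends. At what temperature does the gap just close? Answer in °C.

T = 94.2 °C

Gap closes when ΔL₁ + ΔL₂ = 3.88 mm = 3.88×10⁻³ m
(α₁L₁ + α₂L₂)ΔT = g
α₁L₁ + α₂L₂ = 23.0×10⁻⁶×0.6828 + 16.4×10⁻⁶×2.539 = 5.7344×10⁻⁵ m/K
ΔT = 3.88×10⁻³ / 5.7344×10⁻⁵ = 67.662 K
T = 26.5 + 67.662 = 94.162 °C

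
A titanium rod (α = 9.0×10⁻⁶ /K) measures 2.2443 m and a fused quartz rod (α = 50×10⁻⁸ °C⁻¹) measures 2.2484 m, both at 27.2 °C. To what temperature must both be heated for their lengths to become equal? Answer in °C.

Equal length when α₁L₁ΔT − α₂L₂ΔT = L₂ − L₁ = 4.10×10⁻³ m
α₁L₁ = 2.01987×10⁻⁵, α₂L₂ = 1.1242×10⁻⁶ → Δ(αL) = 1.90745×10⁻⁵ m/K
ΔT = 4.10×10⁻³ / 1.90745×10⁻⁵ = 214.947 K, so T = 27.2 + 214.947 = 242.147 °C

T = 242.1 °C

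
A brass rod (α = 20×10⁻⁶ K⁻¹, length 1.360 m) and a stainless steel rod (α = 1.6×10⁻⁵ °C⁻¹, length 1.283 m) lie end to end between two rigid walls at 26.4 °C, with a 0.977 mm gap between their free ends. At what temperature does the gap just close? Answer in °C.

T = 46.9 °C

α₁L₁ = 2.720×10⁻⁵ m/K, α₂L₂ = 2.0528×10⁻⁵ m/K → total 4.7728×10⁻⁵ m/K
ΔT = g/(α₁L₁+α₂L₂) = 9.77×10⁻⁴ / 4.7728×10⁻⁵ = 20.470 K
T = 26.4 + 20.470 = 46.870 °C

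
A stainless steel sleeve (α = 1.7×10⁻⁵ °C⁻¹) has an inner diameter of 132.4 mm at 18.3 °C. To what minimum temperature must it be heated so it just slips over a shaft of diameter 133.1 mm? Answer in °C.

Required Δd = 133.1 − 132.4 = 0.7 mm
Δd = αd₀ΔT ⇒ ΔT = Δd/(αd₀) = 0.7 / (1.7×10⁻⁵ × 132.4) = 311.00 K
T_min = 18.3 + 311.00 = 329.30 °C

T = 329 °C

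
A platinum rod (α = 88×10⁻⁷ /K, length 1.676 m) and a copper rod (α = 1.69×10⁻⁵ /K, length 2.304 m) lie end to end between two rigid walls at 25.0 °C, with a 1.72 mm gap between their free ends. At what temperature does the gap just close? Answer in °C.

T = 57.0 °C

Gap closes when ΔL₁ + ΔL₂ = 1.72 mm = 1.72×10⁻³ m
(α₁L₁ + α₂L₂)ΔT = g
α₁L₁ + α₂L₂ = 88×10⁻⁷×1.676 + 1.69×10⁻⁵×2.304 = 5.36864×10⁻⁵ m/K
ΔT = 1.72×10⁻³ / 5.36864×10⁻⁵ = 32.038 K
T = 25.0 + 32.038 = 57.038 °C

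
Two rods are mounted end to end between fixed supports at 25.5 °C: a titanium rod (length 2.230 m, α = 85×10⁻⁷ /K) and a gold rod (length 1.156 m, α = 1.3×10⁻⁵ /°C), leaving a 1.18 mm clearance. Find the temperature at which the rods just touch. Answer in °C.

T = 60.2 °C

Gap closes when ΔL₁ + ΔL₂ = 1.18 mm = 1.18×10⁻³ m
(α₁L₁ + α₂L₂)ΔT = g
α₁L₁ + α₂L₂ = 85×10⁻⁷×2.230 + 1.3×10⁻⁵×1.156 = 3.3983×10⁻⁵ m/K
ΔT = 1.18×10⁻³ / 3.3983×10⁻⁵ = 34.723 K
T = 25.5 + 34.723 = 60.223 °C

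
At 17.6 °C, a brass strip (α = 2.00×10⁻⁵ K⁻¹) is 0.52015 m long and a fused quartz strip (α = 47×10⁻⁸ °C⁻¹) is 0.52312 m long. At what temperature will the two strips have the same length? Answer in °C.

T = 310.0 °C

L₁(1 + α₁ΔT) = L₂(1 + α₂ΔT) ⇒ ΔT = (L₂ − L₁)/(α₁L₁ − α₂L₂)
L₂ − L₁ = 0.52312 − 0.52015 = 2.97×10⁻³ m
α₁L₁ − α₂L₂ = 2.00×10⁻⁵×0.52015 − 47×10⁻⁸×0.52312 = 1.01571336×10⁻⁵ m/K
ΔT = 2.97×10⁻³ / 1.01571336×10⁻⁵ = 292.405 K
T = 17.6 + 292.405 = 310.005 °C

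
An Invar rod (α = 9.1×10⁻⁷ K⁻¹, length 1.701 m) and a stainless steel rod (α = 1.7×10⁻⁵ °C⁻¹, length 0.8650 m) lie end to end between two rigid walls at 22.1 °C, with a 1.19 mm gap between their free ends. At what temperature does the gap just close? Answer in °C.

Gap closes when ΔL₁ + ΔL₂ = 1.19 mm = 1.19×10⁻³ m
(α₁L₁ + α₂L₂)ΔT = g
α₁L₁ + α₂L₂ = 9.1×10⁻⁷×1.701 + 1.7×10⁻⁵×0.8650 = 1.625291×10⁻⁵ m/K
ΔT = 1.19×10⁻³ / 1.625291×10⁻⁵ = 73.218 K
T = 22.1 + 73.218 = 95.318 °C

T = 95.3 °C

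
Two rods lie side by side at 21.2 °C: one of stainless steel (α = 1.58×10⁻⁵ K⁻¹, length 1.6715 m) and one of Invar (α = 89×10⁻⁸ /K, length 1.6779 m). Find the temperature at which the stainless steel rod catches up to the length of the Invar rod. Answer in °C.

L₁(1 + α₁ΔT) = L₂(1 + α₂ΔT) ⇒ ΔT = (L₂ − L₁)/(α₁L₁ − α₂L₂)
L₂ − L₁ = 1.6779 − 1.6715 = 6.40×10⁻³ m
α₁L₁ − α₂L₂ = 1.58×10⁻⁵×1.6715 − 89×10⁻⁸×1.6779 = 2.4916369×10⁻⁵ m/K
ΔT = 6.40×10⁻³ / 2.4916369×10⁻⁵ = 256.859 K
T = 21.2 + 256.859 = 278.059 °C

T = 278.1 °C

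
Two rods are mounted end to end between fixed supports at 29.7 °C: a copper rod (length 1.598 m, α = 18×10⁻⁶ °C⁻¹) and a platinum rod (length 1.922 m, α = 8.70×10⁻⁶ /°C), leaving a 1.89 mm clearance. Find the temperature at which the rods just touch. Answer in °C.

T = 71.3 °C

α₁L₁ = 2.8764×10⁻⁵ m/K, α₂L₂ = 1.67214×10⁻⁵ m/K → total 4.54854×10⁻⁵ m/K
ΔT = g/(α₁L₁+α₂L₂) = 1.89×10⁻³ / 4.54854×10⁻⁵ = 41.552 K
T = 29.7 + 41.552 = 71.252 °C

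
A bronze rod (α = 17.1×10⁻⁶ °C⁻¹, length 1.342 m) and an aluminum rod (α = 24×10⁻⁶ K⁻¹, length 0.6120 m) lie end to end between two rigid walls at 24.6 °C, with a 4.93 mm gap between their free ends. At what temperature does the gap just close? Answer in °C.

α₁L₁ = 2.29482×10⁻⁵ m/K, α₂L₂ = 1.4688×10⁻⁵ m/K → total 3.76362×10⁻⁵ m/K
ΔT = g/(α₁L₁+α₂L₂) = 4.93×10⁻³ / 3.76362×10⁻⁵ = 130.99 K
T = 24.6 + 130.99 = 155.59 °C

T = 156 °C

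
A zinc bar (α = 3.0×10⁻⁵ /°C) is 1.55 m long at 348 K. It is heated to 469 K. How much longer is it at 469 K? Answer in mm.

ΔL = 5.63 mm

|ΔT| = |469 − 348| = 121 K
ΔL = αL₀ΔT = (3.0×10⁻⁵)(1.55)(121) = 5.63×10⁻³ m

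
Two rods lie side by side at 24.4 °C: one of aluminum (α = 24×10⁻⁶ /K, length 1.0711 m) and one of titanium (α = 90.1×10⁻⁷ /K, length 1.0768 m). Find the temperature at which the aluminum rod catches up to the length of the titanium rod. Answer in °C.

L₁(1 + α₁ΔT) = L₂(1 + α₂ΔT) ⇒ ΔT = (L₂ − L₁)/(α₁L₁ − α₂L₂)
L₂ − L₁ = 1.0768 − 1.0711 = 5.70×10⁻³ m
α₁L₁ − α₂L₂ = 24×10⁻⁶×1.0711 − 90.1×10⁻⁷×1.0768 = 1.6004432×10⁻⁵ m/K
ΔT = 5.70×10⁻³ / 1.6004432×10⁻⁵ = 356.151 K
T = 24.4 + 356.151 = 380.551 °C

T = 380.6 °C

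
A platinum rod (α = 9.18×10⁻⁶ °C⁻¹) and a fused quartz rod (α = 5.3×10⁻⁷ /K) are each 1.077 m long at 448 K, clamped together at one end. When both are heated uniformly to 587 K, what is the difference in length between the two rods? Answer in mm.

1.29 mm

ΔT = 139 K
platinum: ΔL = 9.18×10⁻⁶ × 1.077 m × 139 = 1.3743×10⁻³ m = 1.3743 mm
fused quartz: ΔL = 5.3×10⁻⁷ × 1.077 m × 139 = 7.9343×10⁻⁵ m = 0.079343 mm
difference = 1.3743 − 0.079343 = 1.294957 mm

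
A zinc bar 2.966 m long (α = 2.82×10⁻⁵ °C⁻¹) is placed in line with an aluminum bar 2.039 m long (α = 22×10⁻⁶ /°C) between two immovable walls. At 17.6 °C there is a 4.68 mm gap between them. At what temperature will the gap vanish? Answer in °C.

α₁L₁ = 8.36412×10⁻⁵ m/K, α₂L₂ = 4.4858×10⁻⁵ m/K → total 1.284992×10⁻⁴ m/K
ΔT = g/(α₁L₁+α₂L₂) = 4.68×10⁻³ / 1.284992×10⁻⁴ = 36.420 K
T = 17.6 + 36.420 = 54.020 °C

T = 54.0 °C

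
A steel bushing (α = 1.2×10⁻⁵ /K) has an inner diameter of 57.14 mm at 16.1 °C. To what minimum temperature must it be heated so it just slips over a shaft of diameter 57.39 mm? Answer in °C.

T = 381 °C

Required Δd = 57.39 − 57.14 = 0.25 mm
Δd = αd₀ΔT ⇒ ΔT = Δd/(αd₀) = 0.25 / (1.2×10⁻⁵ × 57.14) = 364.60 K
T_min = 16.1 + 364.60 = 380.70 °C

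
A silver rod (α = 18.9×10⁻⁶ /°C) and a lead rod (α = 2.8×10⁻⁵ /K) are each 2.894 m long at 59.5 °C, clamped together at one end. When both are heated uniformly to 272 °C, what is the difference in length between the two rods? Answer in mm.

5.60 mm

ΔT = 212.5 K
silver: ΔL = 18.9×10⁻⁶ × 2.894 m × 212.5 = 1.1623×10⁻² m = 11.623 mm
lead: ΔL = 2.8×10⁻⁵ × 2.894 m × 212.5 = 1.7219×10⁻² m = 17.219 mm
difference = 17.219 − 11.623 = 5.596 mm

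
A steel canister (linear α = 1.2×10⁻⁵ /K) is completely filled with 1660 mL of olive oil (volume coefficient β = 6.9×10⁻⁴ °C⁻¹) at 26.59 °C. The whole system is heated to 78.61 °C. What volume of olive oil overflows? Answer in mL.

56.5 mL

The canister also expands: β_container ≈ 3α = 3.6×10⁻⁵ /K
Net overflow = V₀(β_liq − 3α_cont)ΔT
β − 3α = 6.90×10⁻⁴ − 3.6×10⁻⁵ = 6.54×10⁻⁴ /K; ΔT = 52.02 K
ΔV = 1660 × 6.54×10⁻⁴ × 52.02 = 56.5 mL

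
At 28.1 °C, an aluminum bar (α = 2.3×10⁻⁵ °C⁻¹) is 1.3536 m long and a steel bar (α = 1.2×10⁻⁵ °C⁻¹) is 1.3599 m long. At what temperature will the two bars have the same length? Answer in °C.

T = 453.4 °C

Equal length when α₁L₁ΔT − α₂L₂ΔT = L₂ − L₁ = 6.30×10⁻³ m
α₁L₁ = 3.11328×10⁻⁵, α₂L₂ = 1.63188×10⁻⁵ → Δ(αL) = 1.4814×10⁻⁵ m/K
ΔT = 6.30×10⁻³ / 1.4814×10⁻⁵ = 425.273 K, so T = 28.1 + 425.273 = 453.373 °C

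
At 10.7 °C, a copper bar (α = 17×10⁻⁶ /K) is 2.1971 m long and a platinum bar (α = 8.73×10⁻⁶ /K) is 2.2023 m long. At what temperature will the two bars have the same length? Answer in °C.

T = 297.6 °C

Equal length when α₁L₁ΔT − α₂L₂ΔT = L₂ − L₁ = 5.20×10⁻³ m
α₁L₁ = 3.73507×10⁻⁵, α₂L₂ = 1.9226079×10⁻⁵ → Δ(αL) = 1.8124621×10⁻⁵ m/K
ΔT = 5.20×10⁻³ / 1.8124621×10⁻⁵ = 286.903 K, so T = 10.7 + 286.903 = 297.603 °C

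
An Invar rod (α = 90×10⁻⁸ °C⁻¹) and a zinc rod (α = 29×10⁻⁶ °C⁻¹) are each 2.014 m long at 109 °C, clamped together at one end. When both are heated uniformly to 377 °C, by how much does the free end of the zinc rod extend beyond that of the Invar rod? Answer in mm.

ΔT = 268 K
Invar: ΔL = 90×10⁻⁸ × 2.014 m × 268 = 4.8578×10⁻⁴ m = 0.48578 mm
zinc: ΔL = 29×10⁻⁶ × 2.014 m × 268 = 1.5653×10⁻² m = 15.653 mm
difference = 15.653 − 0.48578 = 15.16722 mm

15.2 mm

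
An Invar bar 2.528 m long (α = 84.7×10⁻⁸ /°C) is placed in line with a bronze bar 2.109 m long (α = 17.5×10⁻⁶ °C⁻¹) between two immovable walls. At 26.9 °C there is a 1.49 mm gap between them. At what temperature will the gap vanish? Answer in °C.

T = 65.1 °C

α₁L₁ = 2.141216×10⁻⁶ m/K, α₂L₂ = 3.69075×10⁻⁵ m/K → total 3.9048716×10⁻⁵ m/K
ΔT = g/(α₁L₁+α₂L₂) = 1.49×10⁻³ / 3.9048716×10⁻⁵ = 38.157 K
T = 26.9 + 38.157 = 65.057 °C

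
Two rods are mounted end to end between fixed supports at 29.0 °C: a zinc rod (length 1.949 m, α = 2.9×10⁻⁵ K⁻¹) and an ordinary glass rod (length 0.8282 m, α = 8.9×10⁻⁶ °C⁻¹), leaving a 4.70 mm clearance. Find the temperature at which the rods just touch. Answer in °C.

T = 103 °C

α₁L₁ = 5.6521×10⁻⁵ m/K, α₂L₂ = 7.37098×10⁻⁶ m/K → total 6.389198×10⁻⁵ m/K
ΔT = g/(α₁L₁+α₂L₂) = 4.70×10⁻³ / 6.389198×10⁻⁵ = 73.56 K
T = 29.0 + 73.56 = 102.56 °C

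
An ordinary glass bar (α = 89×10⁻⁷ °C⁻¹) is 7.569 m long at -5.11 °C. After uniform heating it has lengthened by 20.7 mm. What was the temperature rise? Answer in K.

ΔT = 307 K

ΔL = αL₀ΔT ⇒ ΔT = ΔL / (αL₀)
ΔT = 20.7×10⁻³ m / (89×10⁻⁷ × 7.569 m) = 307.29 K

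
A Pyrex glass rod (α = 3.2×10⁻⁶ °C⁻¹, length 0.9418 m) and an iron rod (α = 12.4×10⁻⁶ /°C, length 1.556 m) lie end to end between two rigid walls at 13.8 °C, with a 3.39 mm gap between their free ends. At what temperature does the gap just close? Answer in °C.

Gap closes when ΔL₁ + ΔL₂ = 3.39 mm = 3.39×10⁻³ m
(α₁L₁ + α₂L₂)ΔT = g
α₁L₁ + α₂L₂ = 3.2×10⁻⁶×0.9418 + 12.4×10⁻⁶×1.556 = 2.230816×10⁻⁵ m/K
ΔT = 3.39×10⁻³ / 2.230816×10⁻⁵ = 151.96 K
T = 13.8 + 151.96 = 165.76 °C

T = 166 °C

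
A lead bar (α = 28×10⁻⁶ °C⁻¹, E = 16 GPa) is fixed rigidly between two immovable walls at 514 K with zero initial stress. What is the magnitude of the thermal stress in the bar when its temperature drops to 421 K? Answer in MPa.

Fully constrained: the free strain ε = αΔT is blocked, so σ = Eε = EαΔT.
|ΔT| = 93 K
σ = 16.0×10⁹ × 28×10⁻⁶ × 93 = 4.17×10⁷ Pa

σ = 41.7 MPa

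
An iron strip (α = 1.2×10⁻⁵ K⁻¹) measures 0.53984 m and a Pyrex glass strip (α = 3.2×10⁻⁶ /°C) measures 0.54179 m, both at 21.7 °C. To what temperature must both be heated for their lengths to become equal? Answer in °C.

T = 432.7 °C

L₁(1 + α₁ΔT) = L₂(1 + α₂ΔT) ⇒ ΔT = (L₂ − L₁)/(α₁L₁ − α₂L₂)
L₂ − L₁ = 0.54179 − 0.53984 = 1.95×10⁻³ m
α₁L₁ − α₂L₂ = 1.2×10⁻⁵×0.53984 − 3.2×10⁻⁶×0.54179 = 4.744352×10⁻⁶ m/K
ΔT = 1.95×10⁻³ / 4.744352×10⁻⁶ = 411.015 K
T = 21.7 + 411.015 = 432.715 °C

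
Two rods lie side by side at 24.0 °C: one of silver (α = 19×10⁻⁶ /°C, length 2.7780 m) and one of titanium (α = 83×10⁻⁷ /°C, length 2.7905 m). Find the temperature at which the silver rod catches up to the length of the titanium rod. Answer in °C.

T = 446.0 °C

L₁(1 + α₁ΔT) = L₂(1 + α₂ΔT) ⇒ ΔT = (L₂ − L₁)/(α₁L₁ − α₂L₂)
L₂ − L₁ = 2.7905 − 2.7780 = 1.25×10⁻² m
α₁L₁ − α₂L₂ = 19×10⁻⁶×2.7780 − 83×10⁻⁷×2.7905 = 2.962085×10⁻⁵ m/K
ΔT = 1.25×10⁻² / 2.962085×10⁻⁵ = 422.000 K
T = 24.0 + 422.000 = 446.000 °C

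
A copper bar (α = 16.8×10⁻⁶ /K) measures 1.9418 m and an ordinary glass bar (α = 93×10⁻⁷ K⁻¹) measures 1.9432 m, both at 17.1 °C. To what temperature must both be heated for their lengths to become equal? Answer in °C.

T = 113.3 °C

Equal length when α₁L₁ΔT − α₂L₂ΔT = L₂ − L₁ = 1.40×10⁻³ m
α₁L₁ = 3.262224×10⁻⁵, α₂L₂ = 1.807176×10⁻⁵ → Δ(αL) = 1.455048×10⁻⁵ m/K
ΔT = 1.40×10⁻³ / 1.455048×10⁻⁵ = 96.217 K, so T = 17.1 + 96.217 = 113.317 °C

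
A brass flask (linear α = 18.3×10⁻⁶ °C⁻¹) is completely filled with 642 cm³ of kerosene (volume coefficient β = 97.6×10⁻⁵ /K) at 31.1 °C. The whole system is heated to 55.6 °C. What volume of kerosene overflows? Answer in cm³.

14.5 cm³

The flask also expands: β_container ≈ 3α = 5.49×10⁻⁵ /K
Net overflow = V₀(β_liq − 3α_cont)ΔT
β − 3α = 9.76×10⁻⁴ − 5.49×10⁻⁵ = 9.211×10⁻⁴ /K; ΔT = 24.5 K
ΔV = 642 × 9.211×10⁻⁴ × 24.5 = 14.5 cm³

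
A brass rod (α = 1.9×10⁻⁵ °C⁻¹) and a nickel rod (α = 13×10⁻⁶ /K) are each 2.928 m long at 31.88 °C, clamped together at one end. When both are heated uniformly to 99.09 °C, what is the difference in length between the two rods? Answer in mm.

1.18 mm

ΔT = 67.21 K
brass: ΔL = 1.9×10⁻⁵ × 2.928 m × 67.21 = 3.7390×10⁻³ m = 3.7390 mm
nickel: ΔL = 13×10⁻⁶ × 2.928 m × 67.21 = 2.5583×10⁻³ m = 2.5583 mm
difference = 3.7390 − 2.5583 = 1.1807 mm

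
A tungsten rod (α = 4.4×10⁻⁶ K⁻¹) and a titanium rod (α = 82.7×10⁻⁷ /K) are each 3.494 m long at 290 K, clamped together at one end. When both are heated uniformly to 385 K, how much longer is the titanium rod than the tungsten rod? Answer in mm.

ΔT = 95 K
tungsten: ΔL = 4.4×10⁻⁶ × 3.494 m × 95 = 1.4605×10⁻³ m = 1.4605 mm
titanium: ΔL = 82.7×10⁻⁷ × 3.494 m × 95 = 2.7451×10⁻³ m = 2.7451 mm
difference = 2.7451 − 1.4605 = 1.2846 mm

1.28 mm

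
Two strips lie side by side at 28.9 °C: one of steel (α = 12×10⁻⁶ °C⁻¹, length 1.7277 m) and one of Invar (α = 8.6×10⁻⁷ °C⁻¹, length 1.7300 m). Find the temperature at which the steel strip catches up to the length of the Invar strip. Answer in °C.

Equal length when α₁L₁ΔT − α₂L₂ΔT = L₂ − L₁ = 2.30×10⁻³ m
α₁L₁ = 2.07324×10⁻⁵, α₂L₂ = 1.4878×10⁻⁶ → Δ(αL) = 1.92446×10⁻⁵ m/K
ΔT = 2.30×10⁻³ / 1.92446×10⁻⁵ = 119.514 K, so T = 28.9 + 119.514 = 148.414 °C

T = 148.4 °C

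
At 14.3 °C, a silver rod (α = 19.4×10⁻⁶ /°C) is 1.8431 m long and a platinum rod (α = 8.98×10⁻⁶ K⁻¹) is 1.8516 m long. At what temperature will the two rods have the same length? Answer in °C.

L₁(1 + α₁ΔT) = L₂(1 + α₂ΔT) ⇒ ΔT = (L₂ − L₁)/(α₁L₁ − α₂L₂)
L₂ − L₁ = 1.8516 − 1.8431 = 8.50×10⁻³ m
α₁L₁ − α₂L₂ = 19.4×10⁻⁶×1.8431 − 8.98×10⁻⁶×1.8516 = 1.9128772×10⁻⁵ m/K
ΔT = 8.50×10⁻³ / 1.9128772×10⁻⁵ = 444.357 K
T = 14.3 + 444.357 = 458.657 °C

T = 458.7 °C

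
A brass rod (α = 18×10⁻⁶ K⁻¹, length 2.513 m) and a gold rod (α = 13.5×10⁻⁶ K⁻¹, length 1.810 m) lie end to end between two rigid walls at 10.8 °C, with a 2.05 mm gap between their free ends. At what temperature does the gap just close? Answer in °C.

α₁L₁ = 4.5234×10⁻⁵ m/K, α₂L₂ = 2.4435×10⁻⁵ m/K → total 6.9669×10⁻⁵ m/K
ΔT = g/(α₁L₁+α₂L₂) = 2.05×10⁻³ / 6.9669×10⁻⁵ = 29.425 K
T = 10.8 + 29.425 = 40.225 °C

T = 40.2 °C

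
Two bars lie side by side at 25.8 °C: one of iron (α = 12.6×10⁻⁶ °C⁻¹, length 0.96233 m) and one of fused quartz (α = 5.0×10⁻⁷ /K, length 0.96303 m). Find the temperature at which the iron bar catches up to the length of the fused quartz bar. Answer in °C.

T = 85.92 °C

L₁(1 + α₁ΔT) = L₂(1 + α₂ΔT) ⇒ ΔT = (L₂ − L₁)/(α₁L₁ − α₂L₂)
L₂ − L₁ = 0.96303 − 0.96233 = 7.00×10⁻⁴ m
α₁L₁ − α₂L₂ = 12.6×10⁻⁶×0.96233 − 5.0×10⁻⁷×0.96303 = 1.1643843×10⁻⁵ m/K
ΔT = 7.00×10⁻⁴ / 1.1643843×10⁻⁵ = 60.1176 K
T = 25.8 + 60.1176 = 85.9176 °C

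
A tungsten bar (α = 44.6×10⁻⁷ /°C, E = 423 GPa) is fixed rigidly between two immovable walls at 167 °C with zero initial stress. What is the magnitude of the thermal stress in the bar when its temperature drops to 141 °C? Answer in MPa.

σ = 49.1 MPa

Fully constrained: the free strain ε = αΔT is blocked, so σ = Eε = EαΔT.
|ΔT| = 26 K
σ = 423×10⁹ × 44.6×10⁻⁷ × 26 = 4.91×10⁷ Pa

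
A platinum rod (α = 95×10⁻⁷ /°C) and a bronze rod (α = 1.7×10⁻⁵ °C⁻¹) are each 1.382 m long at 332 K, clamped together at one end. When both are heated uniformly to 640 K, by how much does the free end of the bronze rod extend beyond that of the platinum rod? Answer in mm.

ΔT = 308 K
platinum: ΔL = 95×10⁻⁷ × 1.382 m × 308 = 4.0437×10⁻³ m = 4.0437 mm
bronze: ΔL = 1.7×10⁻⁵ × 1.382 m × 308 = 7.2362×10⁻³ m = 7.2362 mm
difference = 7.2362 − 4.0437 = 3.1925 mm

3.19 mm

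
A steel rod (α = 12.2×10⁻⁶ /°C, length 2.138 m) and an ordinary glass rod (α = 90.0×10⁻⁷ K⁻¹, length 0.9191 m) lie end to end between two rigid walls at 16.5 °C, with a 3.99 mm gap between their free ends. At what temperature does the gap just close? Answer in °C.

T = 133 °C

α₁L₁ = 2.60836×10⁻⁵ m/K, α₂L₂ = 8.2719×10⁻⁶ m/K → total 3.43555×10⁻⁵ m/K
ΔT = g/(α₁L₁+α₂L₂) = 3.99×10⁻³ / 3.43555×10⁻⁵ = 116.14 K
T = 16.5 + 116.14 = 132.64 °C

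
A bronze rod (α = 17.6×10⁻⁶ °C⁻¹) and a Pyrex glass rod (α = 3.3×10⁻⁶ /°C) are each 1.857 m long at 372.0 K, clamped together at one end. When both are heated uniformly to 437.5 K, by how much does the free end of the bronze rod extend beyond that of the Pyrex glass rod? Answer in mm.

ΔT = 65.5 K
bronze: ΔL = 17.6×10⁻⁶ × 1.857 m × 65.5 = 2.1407×10⁻³ m = 2.1407 mm
Pyrex glass: ΔL = 3.3×10⁻⁶ × 1.857 m × 65.5 = 4.0139×10⁻⁴ m = 0.40139 mm
difference = 2.1407 − 0.40139 = 1.73931 mm

1.74 mm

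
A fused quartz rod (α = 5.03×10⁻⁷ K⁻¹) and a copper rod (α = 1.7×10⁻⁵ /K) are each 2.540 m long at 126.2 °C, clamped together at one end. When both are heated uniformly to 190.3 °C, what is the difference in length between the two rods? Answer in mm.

2.69 mm

ΔT = 64.1 K
fused quartz: ΔL = 5.03×10⁻⁷ × 2.540 m × 64.1 = 8.1895×10⁻⁵ m = 0.081895 mm
copper: ΔL = 1.7×10⁻⁵ × 2.540 m × 64.1 = 2.7678×10⁻³ m = 2.7678 mm
difference = 2.7678 − 0.081895 = 2.685905 mm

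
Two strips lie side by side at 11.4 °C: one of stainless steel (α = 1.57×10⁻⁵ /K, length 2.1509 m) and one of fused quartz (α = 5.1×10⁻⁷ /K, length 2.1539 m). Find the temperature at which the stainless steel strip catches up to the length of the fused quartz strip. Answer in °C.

T = 103.2 °C

Equal length when α₁L₁ΔT − α₂L₂ΔT = L₂ − L₁ = 3.00×10⁻³ m
α₁L₁ = 3.376913×10⁻⁵, α₂L₂ = 1.098489×10⁻⁶ → Δ(αL) = 3.2670641×10⁻⁵ m/K
ΔT = 3.00×10⁻³ / 3.2670641×10⁻⁵ = 91.826 K, so T = 11.4 + 91.826 = 103.226 °C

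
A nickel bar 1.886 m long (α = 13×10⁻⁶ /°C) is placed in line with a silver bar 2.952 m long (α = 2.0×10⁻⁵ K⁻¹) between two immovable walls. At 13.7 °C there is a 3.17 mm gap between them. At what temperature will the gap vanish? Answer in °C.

T = 51.6 °C

Gap closes when ΔL₁ + ΔL₂ = 3.17 mm = 3.17×10⁻³ m
(α₁L₁ + α₂L₂)ΔT = g
α₁L₁ + α₂L₂ = 13×10⁻⁶×1.886 + 2.0×10⁻⁵×2.952 = 8.3558×10⁻⁵ m/K
ΔT = 3.17×10⁻³ / 8.3558×10⁻⁵ = 37.938 K
T = 13.7 + 37.938 = 51.638 °C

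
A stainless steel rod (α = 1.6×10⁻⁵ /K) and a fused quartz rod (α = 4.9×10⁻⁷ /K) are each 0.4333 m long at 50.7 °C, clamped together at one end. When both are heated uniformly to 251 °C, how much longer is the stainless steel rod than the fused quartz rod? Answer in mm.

1.35 mm

ΔT = 200.3 K
stainless steel: ΔL = 1.6×10⁻⁵ × 0.4333 m × 200.3 = 1.3886×10⁻³ m = 1.3886 mm
fused quartz: ΔL = 4.9×10⁻⁷ × 0.4333 m × 200.3 = 4.2527×10⁻⁵ m = 0.042527 mm
difference = 1.3886 − 0.042527 = 1.346073 mm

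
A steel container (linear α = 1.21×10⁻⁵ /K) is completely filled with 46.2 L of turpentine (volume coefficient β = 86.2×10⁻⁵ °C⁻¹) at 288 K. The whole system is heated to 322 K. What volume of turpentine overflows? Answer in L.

1.30 L

The container also expands: β_container ≈ 3α = 3.63×10⁻⁵ /K
Net overflow = V₀(β_liq − 3α_cont)ΔT
β − 3α = 8.62×10⁻⁴ − 3.63×10⁻⁵ = 8.257×10⁻⁴ /K; ΔT = 34 K
ΔV = 46.2 × 8.257×10⁻⁴ × 34 = 1.30 L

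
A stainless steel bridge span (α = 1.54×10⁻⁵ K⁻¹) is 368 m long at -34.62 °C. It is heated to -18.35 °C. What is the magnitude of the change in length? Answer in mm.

ΔL = 92.2 mm

|ΔT| = |-18.35 − (-34.62)| = 16.27 K
ΔL = αL₀ΔT = (1.54×10⁻⁵)(368)(16.27) = 9.22×10⁻² m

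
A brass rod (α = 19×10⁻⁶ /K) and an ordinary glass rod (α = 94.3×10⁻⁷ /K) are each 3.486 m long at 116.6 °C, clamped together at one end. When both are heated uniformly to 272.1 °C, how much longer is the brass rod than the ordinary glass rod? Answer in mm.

5.19 mm

ΔT = 155.5 K
brass: ΔL = 19×10⁻⁶ × 3.486 m × 155.5 = 1.0299×10⁻² m = 10.299 mm
ordinary glass: ΔL = 94.3×10⁻⁷ × 3.486 m × 155.5 = 5.1117×10⁻³ m = 5.1117 mm
difference = 10.299 − 5.1117 = 5.1873 mm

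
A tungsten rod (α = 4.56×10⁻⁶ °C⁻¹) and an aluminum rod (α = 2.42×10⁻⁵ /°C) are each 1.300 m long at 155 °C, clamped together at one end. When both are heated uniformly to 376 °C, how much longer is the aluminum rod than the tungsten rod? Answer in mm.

5.64 mm

ΔT = 221 K
tungsten: ΔL = 4.56×10⁻⁶ × 1.300 m × 221 = 1.3101×10⁻³ m = 1.3101 mm
aluminum: ΔL = 2.42×10⁻⁵ × 1.300 m × 221 = 6.9527×10⁻³ m = 6.9527 mm
difference = 6.9527 − 1.3101 = 5.6426 mm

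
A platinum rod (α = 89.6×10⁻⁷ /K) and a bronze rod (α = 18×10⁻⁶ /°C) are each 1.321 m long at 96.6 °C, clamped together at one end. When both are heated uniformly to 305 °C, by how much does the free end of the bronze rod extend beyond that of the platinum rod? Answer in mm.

2.49 mm

ΔT = 208.4 K
platinum: ΔL = 89.6×10⁻⁷ × 1.321 m × 208.4 = 2.4667×10⁻³ m = 2.4667 mm
bronze: ΔL = 18×10⁻⁶ × 1.321 m × 208.4 = 4.9553×10⁻³ m = 4.9553 mm
difference = 4.9553 − 2.4667 = 2.4886 mm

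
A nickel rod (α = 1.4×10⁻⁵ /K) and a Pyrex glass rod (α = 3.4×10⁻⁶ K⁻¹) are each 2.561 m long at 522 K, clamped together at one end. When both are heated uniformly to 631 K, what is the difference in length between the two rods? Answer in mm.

2.96 mm

ΔT = 109 K
nickel: ΔL = 1.4×10⁻⁵ × 2.561 m × 109 = 3.9081×10⁻³ m = 3.9081 mm
Pyrex glass: ΔL = 3.4×10⁻⁶ × 2.561 m × 109 = 9.4911×10⁻⁴ m = 0.94911 mm
difference = 3.9081 − 0.94911 = 2.95899 mm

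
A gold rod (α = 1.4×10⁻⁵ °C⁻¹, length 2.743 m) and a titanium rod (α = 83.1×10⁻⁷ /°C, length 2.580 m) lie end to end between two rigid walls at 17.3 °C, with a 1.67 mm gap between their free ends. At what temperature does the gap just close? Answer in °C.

T = 45.2 °C

Gap closes when ΔL₁ + ΔL₂ = 1.67 mm = 1.67×10⁻³ m
(α₁L₁ + α₂L₂)ΔT = g
α₁L₁ + α₂L₂ = 1.4×10⁻⁵×2.743 + 83.1×10⁻⁷×2.580 = 5.98418×10⁻⁵ m/K
ΔT = 1.67×10⁻³ / 5.98418×10⁻⁵ = 27.907 K
T = 17.3 + 27.907 = 45.207 °C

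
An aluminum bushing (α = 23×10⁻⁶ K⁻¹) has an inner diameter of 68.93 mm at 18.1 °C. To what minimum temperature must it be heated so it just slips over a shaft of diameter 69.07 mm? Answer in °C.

Required Δd = 69.07 − 68.93 = 0.14 mm
Δd = αd₀ΔT ⇒ ΔT = Δd/(αd₀) = 0.14 / (23×10⁻⁶ × 68.93) = 88.31 K
T_min = 18.1 + 88.31 = 106.41 °C

T = 106 °C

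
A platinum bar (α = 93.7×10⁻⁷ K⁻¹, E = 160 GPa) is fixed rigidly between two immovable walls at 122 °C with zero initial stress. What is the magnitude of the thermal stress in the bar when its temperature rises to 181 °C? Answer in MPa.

σ = 88.5 MPa

Fully constrained: the free strain ε = αΔT is blocked, so σ = Eε = EαΔT.
|ΔT| = 59 K
σ = 160×10⁹ × 93.7×10⁻⁷ × 59 = 8.85×10⁷ Pa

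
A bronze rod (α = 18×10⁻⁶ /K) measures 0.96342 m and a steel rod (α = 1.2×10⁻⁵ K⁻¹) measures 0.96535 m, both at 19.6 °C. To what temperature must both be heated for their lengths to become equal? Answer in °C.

L₁(1 + α₁ΔT) = L₂(1 + α₂ΔT) ⇒ ΔT = (L₂ − L₁)/(α₁L₁ − α₂L₂)
L₂ − L₁ = 0.96535 − 0.96342 = 1.93×10⁻³ m
α₁L₁ − α₂L₂ = 18×10⁻⁶×0.96342 − 1.2×10⁻⁵×0.96535 = 5.75736×10⁻⁶ m/K
ΔT = 1.93×10⁻³ / 5.75736×10⁻⁶ = 335.223 K
T = 19.6 + 335.223 = 354.823 °C

T = 354.8 °C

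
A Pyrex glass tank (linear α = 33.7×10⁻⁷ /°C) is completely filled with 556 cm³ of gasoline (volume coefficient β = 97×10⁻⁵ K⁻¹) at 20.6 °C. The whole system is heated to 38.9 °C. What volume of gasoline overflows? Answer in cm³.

The tank also expands: β_container ≈ 3α = 1.011×10⁻⁵ /K
Net overflow = V₀(β_liq − 3α_cont)ΔT
β − 3α = 9.70×10⁻⁴ − 1.011×10⁻⁵ = 9.5989×10⁻⁴ /K; ΔT = 18.3 K
ΔV = 556 × 9.5989×10⁻⁴ × 18.3 = 9.77 cm³

9.77 cm³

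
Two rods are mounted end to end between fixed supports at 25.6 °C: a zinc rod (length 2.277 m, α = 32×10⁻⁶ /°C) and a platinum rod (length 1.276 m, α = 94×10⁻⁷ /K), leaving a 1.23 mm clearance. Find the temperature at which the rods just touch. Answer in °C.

T = 40.1 °C

Gap closes when ΔL₁ + ΔL₂ = 1.23 mm = 1.23×10⁻³ m
(α₁L₁ + α₂L₂)ΔT = g
α₁L₁ + α₂L₂ = 32×10⁻⁶×2.277 + 94×10⁻⁷×1.276 = 8.48584×10⁻⁵ m/K
ΔT = 1.23×10⁻³ / 8.48584×10⁻⁵ = 14.495 K
T = 25.6 + 14.495 = 40.095 °C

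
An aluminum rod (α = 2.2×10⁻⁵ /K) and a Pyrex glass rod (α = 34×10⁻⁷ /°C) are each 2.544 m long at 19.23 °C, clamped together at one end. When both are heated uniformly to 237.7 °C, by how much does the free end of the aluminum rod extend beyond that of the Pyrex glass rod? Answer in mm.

ΔT = 218.47 K
aluminum: ΔL = 2.2×10⁻⁵ × 2.544 m × 218.47 = 1.2227×10⁻² m = 12.227 mm
Pyrex glass: ΔL = 34×10⁻⁷ × 2.544 m × 218.47 = 1.8897×10⁻³ m = 1.8897 mm
difference = 12.227 − 1.8897 = 10.3373 mm

10.3 mm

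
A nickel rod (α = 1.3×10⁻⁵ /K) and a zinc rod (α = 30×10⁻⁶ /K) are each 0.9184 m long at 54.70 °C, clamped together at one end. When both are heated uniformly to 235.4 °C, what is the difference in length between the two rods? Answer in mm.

2.82 mm

ΔT = 180.70 K
nickel: ΔL = 1.3×10⁻⁵ × 0.9184 m × 180.70 = 2.1574×10⁻³ m = 2.1574 mm
zinc: ΔL = 30×10⁻⁶ × 0.9184 m × 180.70 = 4.9786×10⁻³ m = 4.9786 mm
difference = 4.9786 − 2.1574 = 2.8212 mm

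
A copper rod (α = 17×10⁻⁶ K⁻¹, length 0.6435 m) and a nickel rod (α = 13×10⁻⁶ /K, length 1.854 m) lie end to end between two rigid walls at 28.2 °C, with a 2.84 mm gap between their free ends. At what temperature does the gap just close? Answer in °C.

α₁L₁ = 1.09395×10⁻⁵ m/K, α₂L₂ = 2.4102×10⁻⁵ m/K → total 3.50415×10⁻⁵ m/K
ΔT = g/(α₁L₁+α₂L₂) = 2.84×10⁻³ / 3.50415×10⁻⁵ = 81.05 K
T = 28.2 + 81.05 = 109.25 °C

T = 109 °C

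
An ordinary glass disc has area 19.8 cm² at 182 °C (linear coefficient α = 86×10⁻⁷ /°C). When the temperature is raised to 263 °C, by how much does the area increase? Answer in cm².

Area coefficient ≈ 2α; |ΔT| = 81 K
ΔA = 2αA₀ΔT = 2(86×10⁻⁷)(19.8)(81) = 0.0276 cm²

ΔA = 0.0276 cm²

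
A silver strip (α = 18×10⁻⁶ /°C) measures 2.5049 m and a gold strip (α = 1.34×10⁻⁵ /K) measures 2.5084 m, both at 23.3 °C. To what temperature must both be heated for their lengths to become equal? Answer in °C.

T = 328.3 °C

L₁(1 + α₁ΔT) = L₂(1 + α₂ΔT) ⇒ ΔT = (L₂ − L₁)/(α₁L₁ − α₂L₂)
L₂ − L₁ = 2.5084 − 2.5049 = 3.50×10⁻³ m
α₁L₁ − α₂L₂ = 18×10⁻⁶×2.5049 − 1.34×10⁻⁵×2.5084 = 1.147564×10⁻⁵ m/K
ΔT = 3.50×10⁻³ / 1.147564×10⁻⁵ = 304.994 K
T = 23.3 + 304.994 = 328.294 °C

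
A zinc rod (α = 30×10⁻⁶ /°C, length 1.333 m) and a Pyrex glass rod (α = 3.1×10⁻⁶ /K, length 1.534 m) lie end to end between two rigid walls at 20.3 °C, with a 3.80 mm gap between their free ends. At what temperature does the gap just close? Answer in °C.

T = 105 °C

Gap closes when ΔL₁ + ΔL₂ = 3.80 mm = 3.80×10⁻³ m
(α₁L₁ + α₂L₂)ΔT = g
α₁L₁ + α₂L₂ = 30×10⁻⁶×1.333 + 3.1×10⁻⁶×1.534 = 4.47454×10⁻⁵ m/K
ΔT = 3.80×10⁻³ / 4.47454×10⁻⁵ = 84.92 K
T = 20.3 + 84.92 = 105.22 °C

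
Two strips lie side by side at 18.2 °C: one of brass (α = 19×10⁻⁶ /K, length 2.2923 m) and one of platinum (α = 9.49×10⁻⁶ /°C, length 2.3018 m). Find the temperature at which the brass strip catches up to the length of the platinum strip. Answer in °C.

T = 455.8 °C

Equal length when α₁L₁ΔT − α₂L₂ΔT = L₂ − L₁ = 9.50×10⁻³ m
α₁L₁ = 4.35537×10⁻⁵, α₂L₂ = 2.1844082×10⁻⁵ → Δ(αL) = 2.1709618×10⁻⁵ m/K
ΔT = 9.50×10⁻³ / 2.1709618×10⁻⁵ = 437.594 K, so T = 18.2 + 437.594 = 455.794 °C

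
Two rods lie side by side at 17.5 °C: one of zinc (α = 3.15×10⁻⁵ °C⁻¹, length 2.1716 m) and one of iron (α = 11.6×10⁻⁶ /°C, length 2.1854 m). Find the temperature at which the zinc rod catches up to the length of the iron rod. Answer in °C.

Equal length when α₁L₁ΔT − α₂L₂ΔT = L₂ − L₁ = 1.38×10⁻² m
α₁L₁ = 6.84054×10⁻⁵, α₂L₂ = 2.535064×10⁻⁵ → Δ(αL) = 4.305476×10⁻⁵ m/K
ΔT = 1.38×10⁻² / 4.305476×10⁻⁵ = 320.522 K, so T = 17.5 + 320.522 = 338.022 °C

T = 338.0 °C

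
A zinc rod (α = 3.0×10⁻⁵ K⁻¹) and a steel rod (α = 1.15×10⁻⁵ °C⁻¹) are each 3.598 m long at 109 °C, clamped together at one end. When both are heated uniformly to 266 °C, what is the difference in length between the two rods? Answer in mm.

10.5 mm

ΔT = 157 K
zinc: ΔL = 3.0×10⁻⁵ × 3.598 m × 157 = 1.6947×10⁻² m = 16.947 mm
steel: ΔL = 1.15×10⁻⁵ × 3.598 m × 157 = 6.4962×10⁻³ m = 6.4962 mm
difference = 16.947 − 6.4962 = 10.4508 mm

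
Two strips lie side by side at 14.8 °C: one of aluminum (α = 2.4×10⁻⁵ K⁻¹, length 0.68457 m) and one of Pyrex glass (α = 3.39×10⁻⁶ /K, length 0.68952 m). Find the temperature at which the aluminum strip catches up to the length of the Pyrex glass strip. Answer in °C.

T = 366.1 °C

Equal length when α₁L₁ΔT − α₂L₂ΔT = L₂ − L₁ = 4.95×10⁻³ m
α₁L₁ = 1.642968×10⁻⁵, α₂L₂ = 2.3374728×10⁻⁶ → Δ(αL) = 1.40922072×10⁻⁵ m/K
ΔT = 4.95×10⁻³ / 1.40922072×10⁻⁵ = 351.258 K, so T = 14.8 + 351.258 = 366.058 °C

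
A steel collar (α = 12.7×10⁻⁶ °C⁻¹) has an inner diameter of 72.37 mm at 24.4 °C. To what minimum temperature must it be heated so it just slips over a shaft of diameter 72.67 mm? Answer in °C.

T = 351 °C

Required Δd = 72.67 − 72.37 = 0.30 mm
Δd = αd₀ΔT ⇒ ΔT = Δd/(αd₀) = 0.30 / (12.7×10⁻⁶ × 72.37) = 326.41 K
T_min = 24.4 + 326.41 = 350.81 °C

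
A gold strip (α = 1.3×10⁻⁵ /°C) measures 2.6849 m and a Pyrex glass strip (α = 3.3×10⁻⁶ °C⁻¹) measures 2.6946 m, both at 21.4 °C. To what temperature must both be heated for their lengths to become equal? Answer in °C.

T = 394.3 °C

Equal length when α₁L₁ΔT − α₂L₂ΔT = L₂ − L₁ = 9.70×10⁻³ m
α₁L₁ = 3.49037×10⁻⁵, α₂L₂ = 8.89218×10⁻⁶ → Δ(αL) = 2.601152×10⁻⁵ m/K
ΔT = 9.70×10⁻³ / 2.601152×10⁻⁵ = 372.912 K, so T = 21.4 + 372.912 = 394.312 °C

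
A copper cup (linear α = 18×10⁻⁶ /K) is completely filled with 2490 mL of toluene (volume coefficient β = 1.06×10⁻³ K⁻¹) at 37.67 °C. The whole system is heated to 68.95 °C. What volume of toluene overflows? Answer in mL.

The cup also expands: β_container ≈ 3α = 5.4×10⁻⁵ /K
Net overflow = V₀(β_liq − 3α_cont)ΔT
β − 3α = 1.06×10⁻³ − 5.4×10⁻⁵ = 1.006×10⁻³ /K; ΔT = 31.28 K
ΔV = 2490 × 1.006×10⁻³ × 31.28 = 78.4 mL

78.4 mL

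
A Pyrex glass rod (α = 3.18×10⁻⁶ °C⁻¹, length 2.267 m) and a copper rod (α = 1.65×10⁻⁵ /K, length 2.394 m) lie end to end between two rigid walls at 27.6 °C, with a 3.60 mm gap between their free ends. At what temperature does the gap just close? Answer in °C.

T = 105 °C

α₁L₁ = 7.20906×10⁻⁶ m/K, α₂L₂ = 3.9501×10⁻⁵ m/K → total 4.671006×10⁻⁵ m/K
ΔT = g/(α₁L₁+α₂L₂) = 3.60×10⁻³ / 4.671006×10⁻⁵ = 77.07 K
T = 27.6 + 77.07 = 104.67 °C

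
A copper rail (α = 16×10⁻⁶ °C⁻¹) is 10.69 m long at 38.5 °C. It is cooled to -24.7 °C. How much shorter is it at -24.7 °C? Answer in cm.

|ΔT| = |-24.7 − 38.5| = 63.2 K
ΔL = αL₀ΔT = (16×10⁻⁶)(10.69)(63.2) = 1.08×10⁻² m

ΔL = 1.08 cm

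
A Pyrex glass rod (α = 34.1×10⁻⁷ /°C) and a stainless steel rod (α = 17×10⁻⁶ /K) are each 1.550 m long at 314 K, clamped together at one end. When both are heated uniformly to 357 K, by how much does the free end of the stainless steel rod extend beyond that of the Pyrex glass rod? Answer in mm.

0.906 mm

ΔT = 43 K
Pyrex glass: ΔL = 34.1×10⁻⁷ × 1.550 m × 43 = 2.2728×10⁻⁴ m = 0.22728 mm
stainless steel: ΔL = 17×10⁻⁶ × 1.550 m × 43 = 1.1331×10⁻³ m = 1.1331 mm
difference = 1.1331 − 0.22728 = 0.90582 mm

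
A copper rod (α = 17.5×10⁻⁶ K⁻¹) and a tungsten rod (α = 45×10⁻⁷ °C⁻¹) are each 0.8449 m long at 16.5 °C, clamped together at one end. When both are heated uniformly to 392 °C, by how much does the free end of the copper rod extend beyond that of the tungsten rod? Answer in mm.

ΔT = 375.5 K
copper: ΔL = 17.5×10⁻⁶ × 0.8449 m × 375.5 = 5.5520×10⁻³ m = 5.5520 mm
tungsten: ΔL = 45×10⁻⁷ × 0.8449 m × 375.5 = 1.4277×10⁻³ m = 1.4277 mm
difference = 5.5520 − 1.4277 = 4.1243 mm

4.12 mm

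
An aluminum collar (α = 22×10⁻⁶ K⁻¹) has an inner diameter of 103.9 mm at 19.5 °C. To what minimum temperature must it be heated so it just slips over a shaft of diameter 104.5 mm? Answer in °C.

T = 282 °C

Required Δd = 104.5 − 103.9 = 0.6 mm
Δd = αd₀ΔT ⇒ ΔT = Δd/(αd₀) = 0.6 / (22×10⁻⁶ × 103.9) = 262.49 K
T_min = 19.5 + 262.49 = 281.99 °C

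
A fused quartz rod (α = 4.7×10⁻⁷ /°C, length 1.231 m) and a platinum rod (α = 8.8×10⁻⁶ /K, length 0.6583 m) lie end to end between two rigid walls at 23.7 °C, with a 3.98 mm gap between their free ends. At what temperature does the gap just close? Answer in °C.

α₁L₁ = 5.7857×10⁻⁷ m/K, α₂L₂ = 5.79304×10⁻⁶ m/K → total 6.37161×10⁻⁶ m/K
ΔT = g/(α₁L₁+α₂L₂) = 3.98×10⁻³ / 6.37161×10⁻⁶ = 624.65 K
T = 23.7 + 624.65 = 648.35 °C

T = 648 °C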